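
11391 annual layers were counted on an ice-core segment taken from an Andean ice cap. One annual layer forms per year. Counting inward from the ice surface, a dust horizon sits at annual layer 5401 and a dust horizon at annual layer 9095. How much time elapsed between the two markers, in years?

9095 − 5401 = 3694 annual layers lie between the two events.
That is 3694 years at one annual layer per year.

3694 yr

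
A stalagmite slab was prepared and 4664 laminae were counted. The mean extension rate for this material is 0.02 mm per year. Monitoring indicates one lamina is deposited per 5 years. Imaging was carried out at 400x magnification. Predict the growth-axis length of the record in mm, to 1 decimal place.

466.4 mm

4664 laminae at 5 years each span 4664 × 5 = 23320 years.
Predicted length = 0.02 mm/year × 23320 years = 466.4 mm.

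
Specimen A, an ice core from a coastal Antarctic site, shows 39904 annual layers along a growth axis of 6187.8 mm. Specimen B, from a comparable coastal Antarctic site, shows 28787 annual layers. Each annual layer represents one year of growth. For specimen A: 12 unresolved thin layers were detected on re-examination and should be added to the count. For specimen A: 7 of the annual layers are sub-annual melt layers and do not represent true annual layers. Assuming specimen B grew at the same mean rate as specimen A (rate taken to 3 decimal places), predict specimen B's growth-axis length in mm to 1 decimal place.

Specimen A: correcting the raw count gives 39904 − 7 + 12 = 39909 true annual layers.
A: Mean rate = 6187.8 mm / 39909 years ≈ 0.155 mm/yr.
B's length ≈ 0.155 × 28787 = 4462.0 mm.

4462.0 mm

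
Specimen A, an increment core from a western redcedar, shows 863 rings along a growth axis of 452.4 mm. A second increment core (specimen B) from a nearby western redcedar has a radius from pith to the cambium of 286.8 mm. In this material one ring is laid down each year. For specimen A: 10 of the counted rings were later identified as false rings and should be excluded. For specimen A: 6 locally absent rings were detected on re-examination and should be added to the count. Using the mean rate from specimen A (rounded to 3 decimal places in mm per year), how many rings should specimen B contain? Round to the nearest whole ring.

Specimen A: after corrections the count is 863 − 10 + 6 = 859 rings.
A: Mean rate = 452.4 mm / 859 years ≈ 0.527 mm/yr.
For B, 286.8 / 0.527 = 544.21 years ≈ 544 rings.

544 rings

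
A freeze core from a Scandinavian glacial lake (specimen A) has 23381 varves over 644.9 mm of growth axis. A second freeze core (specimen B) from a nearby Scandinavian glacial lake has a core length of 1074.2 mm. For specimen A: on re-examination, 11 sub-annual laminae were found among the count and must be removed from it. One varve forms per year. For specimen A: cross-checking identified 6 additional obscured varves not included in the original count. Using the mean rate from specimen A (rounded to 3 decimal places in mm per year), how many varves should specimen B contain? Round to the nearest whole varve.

Specimen A: true varve count = 23381 − 11 + 6 = 23376.
A: Mean rate = 644.9 mm / 23376 years ≈ 0.028 mm per year.
For B, 1074.2 / 0.028 = 38364.29 years ≈ 38364 varves.

38364 varves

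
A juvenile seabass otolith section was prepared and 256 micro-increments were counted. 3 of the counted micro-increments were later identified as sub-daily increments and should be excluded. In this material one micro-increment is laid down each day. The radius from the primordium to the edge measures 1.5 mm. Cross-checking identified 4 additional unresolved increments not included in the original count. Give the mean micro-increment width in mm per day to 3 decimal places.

0.006 mm per day

True micro-increment count = 256 − 3 + 4 = 257.
Extension rate ≈ 1.5 / 257 = 0.006 mm per day.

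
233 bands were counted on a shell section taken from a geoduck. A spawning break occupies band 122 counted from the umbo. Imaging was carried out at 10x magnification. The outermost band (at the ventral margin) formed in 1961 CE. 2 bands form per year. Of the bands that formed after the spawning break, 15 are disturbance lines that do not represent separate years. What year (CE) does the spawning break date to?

1913 CE

233 − 122 = 111 bands lie beyond the spawning break toward the ventral margin.
111 − 15 false = 96 true bands after the spawning break.
96 bands at 2 per year is 96 / 2 = 48 years.
1961 − 48 = 1913 CE.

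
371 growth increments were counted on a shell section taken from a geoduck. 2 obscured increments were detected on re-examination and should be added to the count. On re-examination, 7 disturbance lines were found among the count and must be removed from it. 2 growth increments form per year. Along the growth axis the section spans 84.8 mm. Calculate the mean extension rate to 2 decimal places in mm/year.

0.46 mm/year

True growth increment count = 371 − 7 + 2 = 366.
Dividing by 2 growth increments per year: 366 / 2 = 183 years.
Mean rate = 84.8 mm / 183 years ≈ 0.46 mm/year.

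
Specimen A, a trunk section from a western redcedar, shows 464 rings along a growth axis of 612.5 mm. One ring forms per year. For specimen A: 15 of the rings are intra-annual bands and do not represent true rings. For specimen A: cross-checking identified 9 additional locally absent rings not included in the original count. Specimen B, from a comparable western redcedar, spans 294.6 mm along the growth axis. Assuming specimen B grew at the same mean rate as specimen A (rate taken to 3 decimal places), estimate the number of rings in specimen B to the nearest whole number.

220 rings

Specimen A: adjusted count: 464 − 15 + 9 = 458 rings.
A: Extension rate ≈ 612.5 / 458 = 1.337 mm per year.
B spans 294.6 / 1.337 = 220.34 years ≈ 220 rings.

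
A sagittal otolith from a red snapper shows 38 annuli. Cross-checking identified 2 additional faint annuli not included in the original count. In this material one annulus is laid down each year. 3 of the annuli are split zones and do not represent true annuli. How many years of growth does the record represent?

Adjusted count: 38 − 3 + 2 = 37 annuli.
With a one-to-one annulus periodicity this is 37 years.

37 yr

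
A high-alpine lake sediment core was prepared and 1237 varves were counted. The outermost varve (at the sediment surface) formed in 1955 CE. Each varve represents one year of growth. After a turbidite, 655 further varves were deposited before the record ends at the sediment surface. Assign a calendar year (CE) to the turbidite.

1300 CE

655 varves formed after the turbidite.
Counting back 655 years from 1955 CE places the turbidite in 1955 − 655 = 1300 CE.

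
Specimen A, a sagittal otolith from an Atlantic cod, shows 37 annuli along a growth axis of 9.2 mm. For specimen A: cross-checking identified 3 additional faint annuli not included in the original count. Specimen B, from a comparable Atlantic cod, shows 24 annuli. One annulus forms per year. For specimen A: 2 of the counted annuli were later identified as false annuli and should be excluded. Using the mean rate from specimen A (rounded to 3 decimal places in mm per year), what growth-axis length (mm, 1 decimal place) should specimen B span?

Specimen A: after corrections the count is 37 − 2 + 3 = 38 annuli.
A: Extension rate ≈ 9.2 / 38 = 0.242 mm/year.
B's length ≈ 0.242 × 24 = 5.8 mm.

5.8 mm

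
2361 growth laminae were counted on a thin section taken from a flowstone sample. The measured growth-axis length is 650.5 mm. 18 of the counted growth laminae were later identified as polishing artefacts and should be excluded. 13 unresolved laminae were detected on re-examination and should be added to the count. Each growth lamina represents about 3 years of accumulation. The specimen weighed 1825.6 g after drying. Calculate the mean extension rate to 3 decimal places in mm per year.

True growth lamina count = 2361 − 18 + 13 = 2356.
Multiplying by 3 years per growth lamina: 2356 × 3 = 7068 years.
Mean rate = 650.5 mm / 7068 years ≈ 0.092 mm per year.

0.092 mm per year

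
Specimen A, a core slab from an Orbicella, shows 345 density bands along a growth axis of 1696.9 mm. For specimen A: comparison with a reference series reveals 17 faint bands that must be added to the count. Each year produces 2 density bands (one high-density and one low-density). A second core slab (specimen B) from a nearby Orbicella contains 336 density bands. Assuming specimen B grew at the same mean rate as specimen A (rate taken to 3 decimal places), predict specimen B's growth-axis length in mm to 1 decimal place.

Specimen A: correcting the raw count gives 345 + 17 = 362 true density bands.
Specimen A: 362 density bands at 2 per year is 362 / 2 = 181 years.
A: Extension rate ≈ 1696.9 / 181 = 9.375 mm per year.
Specimen B: dividing by 2 density bands per year: 336 / 2 = 168 years. B's length ≈ 9.375 × 168 = 1575.0 mm.

1575.0 mm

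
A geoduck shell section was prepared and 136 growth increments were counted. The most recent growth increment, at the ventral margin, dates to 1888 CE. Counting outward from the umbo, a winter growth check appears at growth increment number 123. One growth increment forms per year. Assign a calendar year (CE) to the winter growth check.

The winter growth check sits at growth increment 123 from the umbo, so 136 − 123 = 13 growth increments formed after it.
Counting back 13 years from 1888 CE places the winter growth check in 1888 − 13 = 1875 CE.

1875 CE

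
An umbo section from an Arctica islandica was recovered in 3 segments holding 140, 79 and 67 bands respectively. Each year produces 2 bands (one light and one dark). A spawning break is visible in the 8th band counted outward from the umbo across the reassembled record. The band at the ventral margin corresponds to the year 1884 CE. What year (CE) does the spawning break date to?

1745 CE

Total bands = 140 + 79 + 67 = 286.
286 − 8 = 278 bands lie beyond the spawning break toward the ventral margin.
Dividing by 2 bands per year: 278 / 2 = 139 years.
The band at the ventral margin is 1884 CE, so the spawning break dates to 1884 − 139 = 1745 CE.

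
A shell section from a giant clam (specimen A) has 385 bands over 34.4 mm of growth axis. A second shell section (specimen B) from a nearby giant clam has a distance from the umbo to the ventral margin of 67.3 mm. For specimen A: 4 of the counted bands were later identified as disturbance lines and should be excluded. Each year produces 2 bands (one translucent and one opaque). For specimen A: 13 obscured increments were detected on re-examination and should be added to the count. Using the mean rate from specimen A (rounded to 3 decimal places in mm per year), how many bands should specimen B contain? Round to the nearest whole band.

Specimen A: true band count = 385 − 4 + 13 = 394.
Specimen A: with 2 bands per year, 394 / 2 = 197 years.
A: Extension rate ≈ 34.4 / 197 = 0.175 mm/year.
B spans 67.3 / 0.175 = 384.57 years; at 2 bands per year that is 384.57 × 2 ≈ 769 bands.

769 bands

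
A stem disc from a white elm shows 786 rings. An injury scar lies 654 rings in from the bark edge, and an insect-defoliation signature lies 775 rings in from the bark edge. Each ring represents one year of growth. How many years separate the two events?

121 years

775 − 654 = 121 rings lie between the two events.
At one ring per year, 121 years elapsed between them.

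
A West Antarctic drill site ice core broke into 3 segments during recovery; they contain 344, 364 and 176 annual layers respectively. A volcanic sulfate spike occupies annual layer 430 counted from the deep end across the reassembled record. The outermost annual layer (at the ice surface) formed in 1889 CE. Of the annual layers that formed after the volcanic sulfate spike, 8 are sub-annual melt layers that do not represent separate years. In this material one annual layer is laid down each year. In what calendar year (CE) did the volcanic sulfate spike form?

1443 CE

Total annual layers = 344 + 364 + 176 = 884.
The volcanic sulfate spike sits at annual layer 430 from the deep end, so 884 − 430 = 454 annual layers formed after it.
Excluding 8 false annual layers: 454 − 8 = 446.
Counting back 446 years from 1889 CE places the volcanic sulfate spike in 1889 − 446 = 1443 CE.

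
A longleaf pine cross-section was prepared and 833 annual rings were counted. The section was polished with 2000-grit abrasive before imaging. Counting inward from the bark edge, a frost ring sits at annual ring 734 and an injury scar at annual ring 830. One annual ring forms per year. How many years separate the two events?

96 yr

830 − 734 = 96 annual rings lie between the two events.
At one annual ring per year, 96 years elapsed between them.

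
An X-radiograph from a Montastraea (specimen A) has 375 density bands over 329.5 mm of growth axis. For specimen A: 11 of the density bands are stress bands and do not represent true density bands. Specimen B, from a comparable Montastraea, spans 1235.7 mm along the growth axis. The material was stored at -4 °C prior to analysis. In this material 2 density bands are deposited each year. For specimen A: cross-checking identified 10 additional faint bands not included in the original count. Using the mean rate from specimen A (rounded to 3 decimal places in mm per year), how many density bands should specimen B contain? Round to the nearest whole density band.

Specimen A: true density band count = 375 − 11 + 10 = 374.
Specimen A: dividing by 2 density bands per year: 374 / 2 = 187 years.
A: Extension rate ≈ 329.5 / 187 = 1.762 mm/yr.
For B, 1235.7 / 1.762 = 701.31 years; at 2 density bands per year that is 701.31 × 2 ≈ 1403 density bands.

1403 density bands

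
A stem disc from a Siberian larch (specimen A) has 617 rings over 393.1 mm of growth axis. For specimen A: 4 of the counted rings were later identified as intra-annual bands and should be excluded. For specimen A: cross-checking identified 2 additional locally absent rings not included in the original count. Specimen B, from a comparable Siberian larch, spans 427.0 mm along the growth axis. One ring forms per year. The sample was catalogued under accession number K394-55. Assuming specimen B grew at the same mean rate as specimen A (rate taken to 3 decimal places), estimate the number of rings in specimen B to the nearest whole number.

Specimen A: adjusted count: 617 − 4 + 2 = 615 rings.
A: Mean rate = 393.1 mm / 615 years ≈ 0.639 mm/year.
B spans 427.0 / 0.639 = 668.23 years ≈ 668 rings.

668 rings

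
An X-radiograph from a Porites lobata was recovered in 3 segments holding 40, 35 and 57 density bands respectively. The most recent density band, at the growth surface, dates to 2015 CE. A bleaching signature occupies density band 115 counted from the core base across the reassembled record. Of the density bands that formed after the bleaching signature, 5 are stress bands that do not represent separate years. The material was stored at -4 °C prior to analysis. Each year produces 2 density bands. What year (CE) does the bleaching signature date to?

2009 CE

Total density bands = 40 + 35 + 57 = 132.
The bleaching signature sits at density band 115 from the core base, so 132 − 115 = 17 density bands formed after it.
Excluding 5 false density bands: 17 − 5 = 12.
Dividing by 2 density bands per year: 12 / 2 = 6 years.
The density band at the growth surface is 2015 CE, so the bleaching signature dates to 2015 − 6 = 2009 CE.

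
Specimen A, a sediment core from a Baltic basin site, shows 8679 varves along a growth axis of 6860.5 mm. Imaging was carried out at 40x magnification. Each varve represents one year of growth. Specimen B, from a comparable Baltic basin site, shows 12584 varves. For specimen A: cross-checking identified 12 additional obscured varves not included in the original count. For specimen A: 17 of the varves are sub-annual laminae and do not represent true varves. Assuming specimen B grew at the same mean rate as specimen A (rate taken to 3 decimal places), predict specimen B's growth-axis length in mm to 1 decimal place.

Specimen A: after corrections the count is 8679 − 17 + 12 = 8674 varves.
A: Extension rate ≈ 6860.5 / 8674 = 0.791 mm per year.
For B, 0.791 mm/year × 12584 years = 9953.9 mm.

9953.9 mm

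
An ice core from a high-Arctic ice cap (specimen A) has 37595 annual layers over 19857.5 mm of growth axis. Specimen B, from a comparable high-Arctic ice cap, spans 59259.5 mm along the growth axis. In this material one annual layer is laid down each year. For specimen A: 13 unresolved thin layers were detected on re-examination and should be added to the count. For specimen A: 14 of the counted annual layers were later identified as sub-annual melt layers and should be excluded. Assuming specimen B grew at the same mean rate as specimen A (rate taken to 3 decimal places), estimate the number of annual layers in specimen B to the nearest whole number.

112234 annual layers

Specimen A: after corrections the count is 37595 − 14 + 13 = 37594 annual layers.
A: Mean rate = 19857.5 mm / 37594 years ≈ 0.528 mm/year.
Specimen B: 59259.5 mm / 0.528 mm per year = 112233.90 years ≈ 112234 annual layers.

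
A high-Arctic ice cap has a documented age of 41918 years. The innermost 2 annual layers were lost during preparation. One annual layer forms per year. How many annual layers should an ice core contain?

Expected annual layers over 41918 years: 41918.
41918 − 2 missed = 41916 annual layers expected in the prepared section.

41916 annual layers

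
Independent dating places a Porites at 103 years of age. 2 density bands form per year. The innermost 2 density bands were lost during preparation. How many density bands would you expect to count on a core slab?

204 density bands

103 years at 2 density bands per year gives 103 × 2 = 206 density bands.
Less the 2 uncaptured density bands: 206 − 2 = 204.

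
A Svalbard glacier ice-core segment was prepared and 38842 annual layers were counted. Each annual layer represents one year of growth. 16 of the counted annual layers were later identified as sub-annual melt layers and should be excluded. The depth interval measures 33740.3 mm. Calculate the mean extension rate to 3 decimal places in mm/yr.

True annual layer count = 38842 − 16 = 38826.
33740.3 mm over 38826 years gives 33740.3 / 38826 ≈ 0.869 mm/yr.

0.869 mm/yr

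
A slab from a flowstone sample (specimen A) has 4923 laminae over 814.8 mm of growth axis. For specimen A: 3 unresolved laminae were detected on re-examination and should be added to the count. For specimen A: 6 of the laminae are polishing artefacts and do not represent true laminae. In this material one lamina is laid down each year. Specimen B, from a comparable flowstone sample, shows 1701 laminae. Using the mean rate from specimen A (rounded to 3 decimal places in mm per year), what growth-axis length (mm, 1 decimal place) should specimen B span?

Specimen A: adjusted count: 4923 − 6 + 3 = 4920 laminae.
A: Extension rate ≈ 814.8 / 4920 = 0.166 mm/yr.
Length of B = 0.166 × 1701 = 282.4 mm.

282.4 mm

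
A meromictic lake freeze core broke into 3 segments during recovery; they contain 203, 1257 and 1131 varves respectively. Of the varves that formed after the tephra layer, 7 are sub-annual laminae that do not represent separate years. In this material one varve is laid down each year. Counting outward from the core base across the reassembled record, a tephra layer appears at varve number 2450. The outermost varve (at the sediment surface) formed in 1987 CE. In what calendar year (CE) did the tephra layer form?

1853 CE

Total varves = 203 + 1257 + 1131 = 2591.
2591 − 2450 = 141 varves lie beyond the tephra layer toward the sediment surface.
141 − 7 false = 134 true varves after the tephra layer.
Counting back 134 years from 1987 CE places the tephra layer in 1987 − 134 = 1853 CE.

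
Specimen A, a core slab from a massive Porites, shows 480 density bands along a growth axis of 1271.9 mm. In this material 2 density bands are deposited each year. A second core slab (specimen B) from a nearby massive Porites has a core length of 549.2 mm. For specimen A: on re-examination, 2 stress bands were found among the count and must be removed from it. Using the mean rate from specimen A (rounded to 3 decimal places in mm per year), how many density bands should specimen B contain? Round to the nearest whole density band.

Specimen A: true density band count = 480 − 2 = 478.
Specimen A: dividing by 2 density bands per year: 478 / 2 = 239 years.
A: 1271.9 mm over 239 years gives 1271.9 / 239 ≈ 5.322 mm per year.
B spans 549.2 / 5.322 = 103.19 years; at 2 density bands per year that is 103.19 × 2 ≈ 206 density bands.

206 density bands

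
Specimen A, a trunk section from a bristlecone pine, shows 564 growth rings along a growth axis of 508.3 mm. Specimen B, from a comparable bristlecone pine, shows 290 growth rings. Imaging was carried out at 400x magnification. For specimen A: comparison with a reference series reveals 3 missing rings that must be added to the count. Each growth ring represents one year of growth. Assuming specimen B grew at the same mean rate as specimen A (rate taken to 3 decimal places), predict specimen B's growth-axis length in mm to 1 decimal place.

259.8 mm

Specimen A: after corrections the count is 564 + 3 = 567 growth rings.
A: 508.3 mm over 567 years gives 508.3 / 567 ≈ 0.896 mm/yr.
B's length ≈ 0.896 × 290 = 259.8 mm.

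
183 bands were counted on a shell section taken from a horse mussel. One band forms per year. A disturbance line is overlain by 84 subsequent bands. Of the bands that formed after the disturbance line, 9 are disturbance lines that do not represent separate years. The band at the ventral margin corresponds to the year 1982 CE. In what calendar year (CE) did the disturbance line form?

84 bands post-date the disturbance line.
84 − 9 false = 75 true bands after the disturbance line.
1982 − 75 = 1907 CE.

1907 CE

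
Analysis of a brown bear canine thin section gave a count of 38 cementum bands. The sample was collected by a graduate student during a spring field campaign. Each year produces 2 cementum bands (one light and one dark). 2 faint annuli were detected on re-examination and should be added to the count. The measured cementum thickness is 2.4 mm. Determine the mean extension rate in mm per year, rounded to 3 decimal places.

0.120 mm per year

True cementum band count = 38 + 2 = 40.
Dividing by 2 cementum bands per year: 40 / 2 = 20 years.
2.4 mm over 20 years gives 2.4 / 20 ≈ 0.120 mm per year.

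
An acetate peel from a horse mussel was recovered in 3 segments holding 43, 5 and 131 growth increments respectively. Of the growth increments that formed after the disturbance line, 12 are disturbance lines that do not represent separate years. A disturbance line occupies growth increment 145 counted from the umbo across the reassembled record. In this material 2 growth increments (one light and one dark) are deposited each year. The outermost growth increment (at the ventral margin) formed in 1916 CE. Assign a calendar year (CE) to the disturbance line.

1905 CE

Total growth increments = 43 + 5 + 131 = 179.
Between growth increment 145 and the ventral margin there are 179 − 145 = 34 growth increments.
34 − 12 false = 22 true growth increments after the disturbance line.
Dividing by 2 growth increments per year: 22 / 2 = 11 years.
Counting back 11 years from 1916 CE places the disturbance line in 1916 − 11 = 1905 CE.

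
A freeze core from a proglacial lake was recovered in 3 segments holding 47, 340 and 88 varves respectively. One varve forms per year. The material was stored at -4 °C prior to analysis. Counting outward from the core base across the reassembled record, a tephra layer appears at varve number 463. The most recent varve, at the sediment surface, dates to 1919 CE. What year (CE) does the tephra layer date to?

1907 CE

Total varves = 47 + 340 + 88 = 475.
Between varve 463 and the sediment surface there are 475 − 463 = 12 varves.
1919 − 12 = 1907 CE.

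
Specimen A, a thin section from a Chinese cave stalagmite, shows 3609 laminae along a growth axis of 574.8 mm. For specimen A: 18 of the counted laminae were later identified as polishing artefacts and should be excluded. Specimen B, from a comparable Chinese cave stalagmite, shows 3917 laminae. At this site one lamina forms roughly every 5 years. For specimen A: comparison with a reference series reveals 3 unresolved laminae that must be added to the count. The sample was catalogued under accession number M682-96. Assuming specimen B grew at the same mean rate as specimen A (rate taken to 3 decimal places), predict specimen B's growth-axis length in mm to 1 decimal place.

Specimen A: after corrections the count is 3609 − 18 + 3 = 3594 laminae.
Specimen A: 3594 laminae at 5 years each span 3594 × 5 = 17970 years.
A: 574.8 mm over 17970 years gives 574.8 / 17970 ≈ 0.032 mm/year.
Specimen B: 3917 laminae at 5 years each span 3917 × 5 = 19585 years. For B, 0.032 mm/year × 19585 years = 626.7 mm.

626.7 mm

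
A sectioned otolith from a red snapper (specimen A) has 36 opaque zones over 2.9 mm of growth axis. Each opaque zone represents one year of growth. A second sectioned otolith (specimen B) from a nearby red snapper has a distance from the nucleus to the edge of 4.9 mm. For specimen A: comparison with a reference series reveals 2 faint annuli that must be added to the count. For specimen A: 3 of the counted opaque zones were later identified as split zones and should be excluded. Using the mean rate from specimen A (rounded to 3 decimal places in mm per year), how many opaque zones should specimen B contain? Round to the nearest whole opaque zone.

Specimen A: true opaque zone count = 36 − 3 + 2 = 35.
A: Extension rate ≈ 2.9 / 35 = 0.083 mm per year.
B spans 4.9 / 0.083 = 59.04 years ≈ 59 opaque zones.

59 opaque zones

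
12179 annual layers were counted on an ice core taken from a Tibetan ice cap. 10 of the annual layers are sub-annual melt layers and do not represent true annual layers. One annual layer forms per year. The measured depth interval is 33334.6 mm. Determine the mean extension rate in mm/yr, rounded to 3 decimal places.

Correcting the raw count gives 12179 − 10 = 12169 true annual layers.
Mean rate = 33334.6 mm / 12169 years ≈ 2.739 mm/yr.

2.739 mm/yr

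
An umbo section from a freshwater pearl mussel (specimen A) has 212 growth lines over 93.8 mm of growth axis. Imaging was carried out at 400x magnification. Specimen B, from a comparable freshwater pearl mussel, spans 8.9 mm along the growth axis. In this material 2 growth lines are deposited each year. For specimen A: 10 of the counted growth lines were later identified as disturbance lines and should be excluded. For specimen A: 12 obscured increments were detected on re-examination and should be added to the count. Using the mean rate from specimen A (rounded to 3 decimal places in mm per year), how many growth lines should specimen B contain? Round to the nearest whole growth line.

20 growth lines

Specimen A: adjusted count: 212 − 10 + 12 = 214 growth lines.
Specimen A: with 2 growth lines per year, 214 / 2 = 107 years.
A: 93.8 mm over 107 years gives 93.8 / 107 ≈ 0.877 mm/yr.
B spans 8.9 / 0.877 = 10.15 years; at 2 growth lines per year that is 10.15 × 2 ≈ 20 growth lines.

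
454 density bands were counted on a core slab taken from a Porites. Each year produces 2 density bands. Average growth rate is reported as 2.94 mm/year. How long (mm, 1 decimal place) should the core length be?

454 density bands at 2 per year is 454 / 2 = 227 years.
227 years at 2.94 mm/year gives 2.94 × 227 = 667.4 mm.

667.4 mm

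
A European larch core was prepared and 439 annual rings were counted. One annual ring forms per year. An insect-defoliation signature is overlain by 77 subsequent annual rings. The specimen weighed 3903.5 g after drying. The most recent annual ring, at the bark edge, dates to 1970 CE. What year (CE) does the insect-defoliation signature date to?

1893 CE

77 annual rings formed after the insect-defoliation signature.
1970 − 77 = 1893 CE.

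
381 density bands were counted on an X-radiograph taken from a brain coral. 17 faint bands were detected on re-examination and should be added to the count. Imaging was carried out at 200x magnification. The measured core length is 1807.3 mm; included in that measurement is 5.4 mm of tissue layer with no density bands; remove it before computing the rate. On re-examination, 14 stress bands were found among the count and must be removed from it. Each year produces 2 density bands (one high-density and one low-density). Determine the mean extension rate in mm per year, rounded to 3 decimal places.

Correcting the raw count gives 381 − 14 + 17 = 384 true density bands.
With 2 density bands per year, 384 / 2 = 192 years.
Net length = 1807.3 − 5.4 = 1801.9 mm.
Extension rate ≈ 1801.9 / 192 = 9.385 mm per year.

9.385 mm per year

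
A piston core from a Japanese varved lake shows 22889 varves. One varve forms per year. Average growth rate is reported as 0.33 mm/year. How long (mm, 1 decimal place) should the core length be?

The record spans 22889 years at 0.33 mm per year.
Predicted length = 0.33 mm/year × 22889 years = 7553.4 mm.

7553.4 mm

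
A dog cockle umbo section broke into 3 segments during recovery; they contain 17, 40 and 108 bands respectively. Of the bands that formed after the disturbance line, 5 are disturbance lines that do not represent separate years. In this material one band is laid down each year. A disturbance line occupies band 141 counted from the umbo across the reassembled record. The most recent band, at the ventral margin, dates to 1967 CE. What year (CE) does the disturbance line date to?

1948 CE

Total bands = 17 + 40 + 108 = 165.
165 − 141 = 24 bands lie beyond the disturbance line toward the ventral margin.
Removing the 5 false bands leaves 24 − 5 = 19 true bands beyond the disturbance line.
Counting back 19 years from 1967 CE places the disturbance line in 1967 − 19 = 1948 CE.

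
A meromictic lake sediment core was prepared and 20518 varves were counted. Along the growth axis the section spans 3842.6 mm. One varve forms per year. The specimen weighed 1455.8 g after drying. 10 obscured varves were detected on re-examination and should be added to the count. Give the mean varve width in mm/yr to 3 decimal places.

0.187 mm/yr

Adjusted count: 20518 + 10 = 20528 varves.
Extension rate ≈ 3842.6 / 20528 = 0.187 mm/yr.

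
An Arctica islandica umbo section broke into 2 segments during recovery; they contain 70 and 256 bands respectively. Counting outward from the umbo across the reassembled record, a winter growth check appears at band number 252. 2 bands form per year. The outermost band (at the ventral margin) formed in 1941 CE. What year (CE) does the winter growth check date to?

1904 CE

Total bands = 70 + 256 = 326.
Between band 252 and the ventral margin there are 326 − 252 = 74 bands.
With 2 bands per year, 74 / 2 = 37 years.
1941 − 37 = 1904 CE.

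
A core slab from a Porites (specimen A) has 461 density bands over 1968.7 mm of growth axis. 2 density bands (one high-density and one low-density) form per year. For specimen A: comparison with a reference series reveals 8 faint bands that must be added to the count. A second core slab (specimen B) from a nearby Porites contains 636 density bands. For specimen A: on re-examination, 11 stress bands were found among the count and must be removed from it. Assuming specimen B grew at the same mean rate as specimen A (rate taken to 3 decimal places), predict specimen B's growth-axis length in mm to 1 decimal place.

Specimen A: correcting the raw count gives 461 − 11 + 8 = 458 true density bands.
Specimen A: 458 density bands at 2 per year is 458 / 2 = 229 years.
A: Mean rate = 1968.7 mm / 229 years ≈ 8.597 mm/yr.
Specimen B: dividing by 2 density bands per year: 636 / 2 = 318 years. For B, 8.597 mm/year × 318 years = 2733.8 mm.

2733.8 mm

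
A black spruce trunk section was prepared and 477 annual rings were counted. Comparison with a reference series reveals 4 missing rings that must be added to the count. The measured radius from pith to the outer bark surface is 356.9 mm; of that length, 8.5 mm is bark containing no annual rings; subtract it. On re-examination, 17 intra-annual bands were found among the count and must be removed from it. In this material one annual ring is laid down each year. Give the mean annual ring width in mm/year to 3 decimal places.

Adjusted count: 477 − 17 + 4 = 464 annual rings.
The growth record spans 356.9 − 8.5 = 348.4 mm.
348.4 mm over 464 years gives 348.4 / 464 ≈ 0.751 mm/year.

0.751 mm/year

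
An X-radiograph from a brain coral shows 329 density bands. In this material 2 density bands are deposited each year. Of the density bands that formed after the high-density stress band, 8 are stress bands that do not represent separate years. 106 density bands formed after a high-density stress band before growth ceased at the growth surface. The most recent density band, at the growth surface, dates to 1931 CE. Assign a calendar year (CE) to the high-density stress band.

1882 CE

There are 106 density bands younger than the high-density stress band.
Removing the 8 false density bands leaves 106 − 8 = 98 true density bands beyond the high-density stress band.
98 density bands at 2 per year is 98 / 2 = 49 years.
The density band at the growth surface is 1931 CE, so the high-density stress band dates to 1931 − 49 = 1882 CE.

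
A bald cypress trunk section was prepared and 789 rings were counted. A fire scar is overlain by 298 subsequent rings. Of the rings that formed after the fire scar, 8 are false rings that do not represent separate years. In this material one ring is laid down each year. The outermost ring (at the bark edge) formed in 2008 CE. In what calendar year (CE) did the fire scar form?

298 rings formed after the fire scar.
298 − 8 false = 290 true rings after the fire scar.
Counting back 290 years from 2008 CE places the fire scar in 2008 − 290 = 1718 CE.

1718 CE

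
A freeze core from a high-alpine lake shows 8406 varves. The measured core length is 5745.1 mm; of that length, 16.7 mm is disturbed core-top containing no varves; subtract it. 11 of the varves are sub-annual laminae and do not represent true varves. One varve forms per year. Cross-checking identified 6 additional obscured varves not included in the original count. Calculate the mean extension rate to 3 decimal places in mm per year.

0.682 mm per year

Correcting the raw count gives 8406 − 11 + 6 = 8401 true varves.
The growth record spans 5745.1 − 16.7 = 5728.4 mm.
Extension rate ≈ 5728.4 / 8401 = 0.682 mm per year.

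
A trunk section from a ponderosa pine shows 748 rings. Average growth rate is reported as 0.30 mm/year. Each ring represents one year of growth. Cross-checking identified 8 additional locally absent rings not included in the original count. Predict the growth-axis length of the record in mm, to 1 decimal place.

Adjusted count: 748 + 8 = 756 rings.
Predicted length = 0.30 mm/year × 756 years = 226.8 mm.

226.8 mm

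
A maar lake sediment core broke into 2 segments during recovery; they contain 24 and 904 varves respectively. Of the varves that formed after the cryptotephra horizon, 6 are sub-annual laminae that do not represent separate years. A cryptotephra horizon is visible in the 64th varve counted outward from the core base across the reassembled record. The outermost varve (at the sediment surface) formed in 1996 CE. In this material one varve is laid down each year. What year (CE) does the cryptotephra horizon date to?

1138 CE

Total varves = 24 + 904 = 928.
Between varve 64 and the sediment surface there are 928 − 64 = 864 varves.
Excluding 6 false varves: 864 − 6 = 858.
The varve at the sediment surface is 1996 CE, so the cryptotephra horizon dates to 1996 − 858 = 1138 CE.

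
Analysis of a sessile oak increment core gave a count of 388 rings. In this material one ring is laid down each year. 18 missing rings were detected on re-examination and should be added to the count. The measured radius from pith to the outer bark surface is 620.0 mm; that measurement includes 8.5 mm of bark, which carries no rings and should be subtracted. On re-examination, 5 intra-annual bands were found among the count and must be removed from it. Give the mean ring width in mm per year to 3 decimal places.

1.525 mm per year

Adjusted count: 388 − 5 + 18 = 401 rings.
Removing the 8.5 mm offcut leaves 620.0 − 8.5 = 611.5 mm.
Mean rate = 611.5 mm / 401 years ≈ 1.525 mm per year.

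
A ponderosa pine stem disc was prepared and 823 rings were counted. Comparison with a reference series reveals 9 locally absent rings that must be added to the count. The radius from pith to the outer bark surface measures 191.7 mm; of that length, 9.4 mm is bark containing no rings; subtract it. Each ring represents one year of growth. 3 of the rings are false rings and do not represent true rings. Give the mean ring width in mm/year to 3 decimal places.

0.220 mm/year

After corrections the count is 823 − 3 + 9 = 829 rings.
Removing the 9.4 mm offcut leaves 191.7 − 9.4 = 182.3 mm.
Mean rate = 182.3 mm / 829 years ≈ 0.220 mm/year.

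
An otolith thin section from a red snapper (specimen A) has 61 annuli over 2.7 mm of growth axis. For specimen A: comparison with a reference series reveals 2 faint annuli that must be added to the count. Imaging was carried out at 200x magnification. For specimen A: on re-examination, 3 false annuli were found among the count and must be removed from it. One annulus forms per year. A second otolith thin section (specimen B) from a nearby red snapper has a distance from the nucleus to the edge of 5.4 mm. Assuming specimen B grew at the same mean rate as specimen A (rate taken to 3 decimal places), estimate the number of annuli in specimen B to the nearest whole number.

120 annuli

Specimen A: after corrections the count is 61 − 3 + 2 = 60 annuli.
A: 2.7 mm over 60 years gives 2.7 / 60 ≈ 0.045 mm per year.
B spans 5.4 / 0.045 = 120.00 years ≈ 120 annuli.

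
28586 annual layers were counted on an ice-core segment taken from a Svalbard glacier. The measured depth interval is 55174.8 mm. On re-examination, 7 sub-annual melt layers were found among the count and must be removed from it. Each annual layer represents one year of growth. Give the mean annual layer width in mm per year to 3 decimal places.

1.931 mm per year

Correcting the raw count gives 28586 − 7 = 28579 true annual layers.
Extension rate ≈ 55174.8 / 28579 = 1.931 mm per year.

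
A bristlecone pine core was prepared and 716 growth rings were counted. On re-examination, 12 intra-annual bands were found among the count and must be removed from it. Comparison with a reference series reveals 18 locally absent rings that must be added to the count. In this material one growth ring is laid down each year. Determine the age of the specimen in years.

722 years

Correcting the raw count gives 716 − 12 + 18 = 722 true growth rings.
With a one-to-one growth ring periodicity this is 722 years.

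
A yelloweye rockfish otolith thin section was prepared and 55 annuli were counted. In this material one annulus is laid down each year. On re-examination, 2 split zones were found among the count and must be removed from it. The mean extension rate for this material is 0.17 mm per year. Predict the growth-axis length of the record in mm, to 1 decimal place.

True annulus count = 55 − 2 = 53.
Length ≈ 0.17 × 53 = 9.0 mm.

9.0 mm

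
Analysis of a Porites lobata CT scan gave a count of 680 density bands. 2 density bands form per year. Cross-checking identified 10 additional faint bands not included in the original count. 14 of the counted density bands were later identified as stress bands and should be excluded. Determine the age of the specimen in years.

338 years

After corrections the count is 680 − 14 + 10 = 676 density bands.
Dividing by 2 density bands per year: 676 / 2 = 338 years.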